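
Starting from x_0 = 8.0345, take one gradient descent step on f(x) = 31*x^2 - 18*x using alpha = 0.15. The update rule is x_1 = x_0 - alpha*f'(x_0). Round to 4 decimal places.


We compute the gradient at x_0 and apply the update.
f'(x) = 62*x - 18
f'(8.0345) = 62*8.0345 - 18 = 480.139
x_1 = 8.0345 - 0.15*480.139 = -63.9864


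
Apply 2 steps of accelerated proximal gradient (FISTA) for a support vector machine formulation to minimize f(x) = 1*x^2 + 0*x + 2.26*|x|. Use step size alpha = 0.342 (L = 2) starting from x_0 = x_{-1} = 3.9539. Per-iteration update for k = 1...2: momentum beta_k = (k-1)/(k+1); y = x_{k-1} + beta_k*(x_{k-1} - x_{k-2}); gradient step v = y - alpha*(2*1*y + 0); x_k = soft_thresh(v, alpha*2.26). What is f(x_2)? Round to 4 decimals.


FISTA on f(x) = 1*x^2 + 0*x + 2.26*|x|
L = 2, alpha = 0.342
Iteration 1: beta = 0.0, y = 3.9539 + 0.0*(3.9539 - 3.9539) = 3.9539
  grad(y) = 7.9078, v = y - alpha*grad = 1.2494
  prox(v) = soft_thresh(1.2494, 0.7729) = 0.4765
Iteration 2: beta = 0.3333, y = 0.4765 + 0.3333*(0.4765 - 3.9539) = -0.6826
  grad(y) = -1.3652, v = y - alpha*grad = -0.2157
  prox(v) = soft_thresh(-0.2157, 0.7729) = 0.0
f(x_2) = 1*0.0^2 + 0*0.0 + 2.26*|0.0| = 0.0


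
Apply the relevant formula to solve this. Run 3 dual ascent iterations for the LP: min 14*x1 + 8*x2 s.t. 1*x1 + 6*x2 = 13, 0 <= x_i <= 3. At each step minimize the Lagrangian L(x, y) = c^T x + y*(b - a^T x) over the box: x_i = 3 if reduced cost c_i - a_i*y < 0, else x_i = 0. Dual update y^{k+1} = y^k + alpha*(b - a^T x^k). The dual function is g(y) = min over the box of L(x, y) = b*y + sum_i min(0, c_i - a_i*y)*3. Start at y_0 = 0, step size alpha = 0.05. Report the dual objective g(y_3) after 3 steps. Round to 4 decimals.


Dual ascent for LP: min 14*x1 + 8*x2, 1*x1 + 6*x2 = 13, 0 <= x_i <= 3
Step 1: y^k = 0.0, reduced costs: (14.0, 8.0)
  x^k = (0.0, 0.0), subgradient = b - a^T x = 13.0
  y^{k+1} = 0.0 + 0.05*13.0 = 0.65
Step 2: y^k = 0.65, reduced costs: (13.35, 4.1)
  x^k = (0.0, 0.0), subgradient = b - a^T x = 13.0
  y^{k+1} = 0.65 + 0.05*13.0 = 1.3
Step 3: y^k = 1.3, reduced costs: (12.7, 0.2)
  x^k = (0.0, 0.0), subgradient = b - a^T x = 13.0
  y^{k+1} = 1.3 + 0.05*13.0 = 1.95
Dual objective at y_3 = 1.95: reduced costs (12.05, -3.7), box minimizer x = (0.0, 3.0)
g(y_3) = b*y + (c1 - a1*y)*x1 + (c2 - a2*y)*x2 = 13*1.95 + 12.05*0.0 + (-3.7)*3.0 = 25.35 + 0.0 - 11.1 = 14.25


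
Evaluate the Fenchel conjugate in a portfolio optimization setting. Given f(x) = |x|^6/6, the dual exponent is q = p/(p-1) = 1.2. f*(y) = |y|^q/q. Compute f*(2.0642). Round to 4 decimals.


The conjugate exponent q satisfies 1/p + 1/q = 1.
p = 6, so q = 6/(6 - 1) = 1.2
|y|^q = 2.0642^1.2 = 2.3862
f*(2.0642) = 2.3862 / 1.2 = 1.9885


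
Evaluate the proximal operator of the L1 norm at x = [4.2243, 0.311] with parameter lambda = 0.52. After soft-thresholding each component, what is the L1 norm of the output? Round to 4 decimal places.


Soft-thresholding with lambda = 0.52:
prox(4.2243) = sign(4.2243)*max(|4.2243| - 0.52, 0) = 3.7043
prox(0.311) = sign(0.311)*max(|0.311| - 0.52, 0) = 0.0
prox(x) = [3.7043, 0.0]
||prox(x)||_1 = 3.7043 + 0.0 = 3.7043


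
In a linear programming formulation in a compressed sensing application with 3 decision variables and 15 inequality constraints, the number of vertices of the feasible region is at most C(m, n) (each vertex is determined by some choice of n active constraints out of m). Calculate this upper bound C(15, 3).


Each vertex corresponds to some choice of n active constraints out of m, so the number of vertices is at most C(m, n) = m! / (n!(m-n)!).
m = 15, n = 3
Numerator: 15 * 14 * 13
Denominator: 3! = 6
C(15, 3) = 455


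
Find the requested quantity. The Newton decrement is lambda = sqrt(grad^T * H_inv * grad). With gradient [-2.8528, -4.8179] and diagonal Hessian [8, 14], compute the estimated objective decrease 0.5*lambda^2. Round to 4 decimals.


Step 1: H is diagonal, so H^(-1) * g = [-0.3566, -0.3441].
Step 2: g^T H^(-1) g = sum_i g_i^2 / H_ii
  = (-2.8528)^2/8 + (-4.8179)^2/14
  = 1.0173 + 1.658 = 2.6753
Step 3: Objective decrease = 0.5 * g^T H^(-1) g = 1.3377


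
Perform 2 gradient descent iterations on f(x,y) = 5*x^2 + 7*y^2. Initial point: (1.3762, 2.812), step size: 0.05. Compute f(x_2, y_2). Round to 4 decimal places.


Gradient descent on f(x,y) = 5*x^2 + 7*y^2.
Starting point: (1.3762, 2.812), alpha = 0.05
Step 1: grad_x = 2*5*1.3762 = 13.762, grad_y = 2*7*2.812 = 39.368
  x_1 = 1.3762 - 0.05*13.762 = 0.6881
  y_1 = 2.812 - 0.05*39.368 = 0.8436
Step 2: grad_x = 2*5*0.6881 = 6.881, grad_y = 2*7*0.8436 = 11.8104
  x_2 = 0.6881 - 0.05*6.881 = 0.3441
  y_2 = 0.8436 - 0.05*11.8104 = 0.2531
f(0.3441, 0.2531) = 5*0.3441^2 + 7*0.2531^2 = 1.0402


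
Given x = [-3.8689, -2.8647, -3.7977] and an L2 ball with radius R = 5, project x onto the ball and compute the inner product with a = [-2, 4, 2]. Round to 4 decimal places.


Step 1: Compute ||x|| (intermediates to 6 decimals).
||x|| = sqrt((-3.8689)^2 + (-2.8647)^2 + (-3.7977)^2) = 6.131673
Step 2: Project.
Since ||x|| > R, scale = R/||x|| = 5/6.131673 = 0.815438, proj(x) = scale * x
proj(x) = [-3.154848, -2.335985, -3.096789]
Step 3: Dot product.
a^T * proj(x) = -2*(-3.154848) + 4*(-2.335985) + 2*(-3.096789) = -9.2278


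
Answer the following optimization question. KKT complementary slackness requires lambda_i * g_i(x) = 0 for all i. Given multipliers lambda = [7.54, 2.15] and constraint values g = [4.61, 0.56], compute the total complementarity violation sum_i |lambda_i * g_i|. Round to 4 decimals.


KKT complementary slackness check:
lambda_1 * g_1 = 7.54 * 4.61 = 34.7594
lambda_2 * g_2 = 2.15 * 0.56 = 1.204
Total violation = 34.7594 + 1.204 = 35.9634


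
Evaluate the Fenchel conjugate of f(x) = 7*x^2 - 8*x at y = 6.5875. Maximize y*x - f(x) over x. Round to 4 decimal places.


f*(y) = sup_x {y*x - a*x^2 - b*x} = sup_x {(y-b)*x - a*x^2}
FOC: (y - b) - 2a*x = 0 => x* = (y - b)/(2a)
x* = (6.5875 + 8)/(2*7) = 1.042
f*(6.5875) = (y-b)^2/(4a) = (6.5875 + 8)^2/(4*7)
= 212.7952/28 = 7.5998


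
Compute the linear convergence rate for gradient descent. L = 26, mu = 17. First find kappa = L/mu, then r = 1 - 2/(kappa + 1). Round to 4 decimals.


Step 1: Compute the condition number.
kappa = L/mu = 26/17 = 1.5294
Step 2: Compute the convergence rate.
r = 1 - 2/(kappa + 1) = 1 - 2*mu/(L + mu) = (L - mu)/(L + mu) = 9/43 = 0.2093


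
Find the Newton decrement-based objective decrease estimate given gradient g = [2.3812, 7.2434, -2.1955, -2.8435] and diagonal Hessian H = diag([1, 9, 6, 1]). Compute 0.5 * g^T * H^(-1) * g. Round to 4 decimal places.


Step 1: H is diagonal, so H^(-1) * g = [2.3812, 0.8048, -0.3659, -2.8435].
Step 2: g^T H^(-1) g = sum_i g_i^2 / H_ii
  = (2.3812)^2/1 + (7.2434)^2/9 + (-2.1955)^2/6 + (-2.8435)^2/1
  = 5.6701 + 5.8296 + 0.8034 + 8.0855 = 20.3886
Step 3: Objective decrease = 0.5 * g^T H^(-1) g = 10.1943


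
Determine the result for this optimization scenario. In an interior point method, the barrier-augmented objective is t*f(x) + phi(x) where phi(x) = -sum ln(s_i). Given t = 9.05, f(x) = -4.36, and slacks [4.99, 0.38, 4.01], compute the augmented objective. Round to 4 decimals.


Step 1: Compute log-barrier.
ln values: [1.6074, -0.9676, 1.3888]
phi = -(1.6074 - 0.9676 + 1.3888) = -2.0286
Step 2: Compute augmented objective.
t*f(x) = 9.05*-4.36 = -39.458
Total = -39.458 - 2.0286 = -41.4866


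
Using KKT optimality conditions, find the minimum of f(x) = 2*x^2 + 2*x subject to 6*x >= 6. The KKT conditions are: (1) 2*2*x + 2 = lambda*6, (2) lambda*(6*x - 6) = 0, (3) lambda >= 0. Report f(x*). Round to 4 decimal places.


Step 1: Try lambda = 0 (constraint inactive).
x_unc = -2/(2*2) = -0.5
Check: 6*-0.5 = -3.0 < 6 -- violated!
Step 2: Constraint must be active: 6*x = 6
x* = 6/6 = 1.0
lambda = (2*2*1.0 + 2)/6 = 1.0
Step 3: Compute optimal value.
f(x*) = 2*1.0^2 + 2*1.0 = 4.0


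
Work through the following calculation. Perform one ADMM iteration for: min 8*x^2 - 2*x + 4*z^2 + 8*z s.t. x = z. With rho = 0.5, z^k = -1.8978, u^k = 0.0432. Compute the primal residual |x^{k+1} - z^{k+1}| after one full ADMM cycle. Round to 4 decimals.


ADMM iteration with rho = 0.5, z^k = -1.8978, u^k = 0.0432
Step 1: x-update.
Minimize 8*x^2 - 2*x + (0.5/2)*(x + 1.8978 + 0.0432)^2
FOC: (2*8 + 0.5)*x = 2 + 0.5*(-1.8978 - 0.0432)
x^{k+1} = 0.0624
Step 2: z-update.
Minimize 4*z^2 + 8*z + (0.5/2)*(0.0624 - z + 0.0432)^2
FOC: (2*4 + 0.5)*z = -8 + 0.5*(0.0624 + 0.0432)
z^{k+1} = -0.935
Step 3: u-update.
u^{k+1} = 0.0432 + 0.0624 + 0.935 = 1.0406
Step 4: Primal residual = |0.0624 + 0.935| = 0.9974


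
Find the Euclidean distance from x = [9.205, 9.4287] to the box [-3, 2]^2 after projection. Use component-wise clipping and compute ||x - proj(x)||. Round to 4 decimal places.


Project each component onto [-3, 2].
clip(9.205) = 2.0, clip(9.4287) = 2.0
Projection = [2.0, 2.0]
Squared diffs: [51.912, 55.1856]
Distance = sqrt(107.0976) = 10.3488


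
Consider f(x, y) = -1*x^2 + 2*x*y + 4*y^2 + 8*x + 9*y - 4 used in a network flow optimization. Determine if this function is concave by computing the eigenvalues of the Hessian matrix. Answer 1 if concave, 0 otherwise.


The Hessian of f(x,y) = -1*x^2 + 2*x*y + 4*y^2 + 8*x + 9*y - 4 is:
H = [[-2, 2], [2, 8]]
Trace = -2 + 8 = 6
Determinant = -2*8 - (2)^2 = -20
Discriminant = (6)^2 - 4*-20 = 116.0
Eigenvalues: lambda_1 = -2.3852, lambda_2 = 8.3852
The function is not concave.

0


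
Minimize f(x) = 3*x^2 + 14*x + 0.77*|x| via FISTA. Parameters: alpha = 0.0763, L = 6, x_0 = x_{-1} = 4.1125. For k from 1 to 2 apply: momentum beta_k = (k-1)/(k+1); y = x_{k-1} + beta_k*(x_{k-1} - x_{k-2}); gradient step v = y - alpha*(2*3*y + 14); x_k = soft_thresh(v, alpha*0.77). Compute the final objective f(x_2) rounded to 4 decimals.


FISTA on f(x) = 3*x^2 + 14*x + 0.77*|x|
L = 6, alpha = 0.0763
Iteration 1: beta = 0.0, y = 4.1125 + 0.0*(4.1125 - 4.1125) = 4.1125
  grad(y) = 38.675, v = y - alpha*grad = 1.1616
  prox(v) = soft_thresh(1.1616, 0.0588) = 1.1028
Iteration 2: beta = 0.3333, y = 1.1028 + 0.3333*(1.1028 - 4.1125) = 0.0996
  grad(y) = 14.5978, v = y - alpha*grad = -1.0142
  prox(v) = soft_thresh(-1.0142, 0.0588) = -0.9554
f(x_2) = 3*(-0.9554)^2 + 14*(-0.9554) + 0.77*|-0.9554| = -9.9018


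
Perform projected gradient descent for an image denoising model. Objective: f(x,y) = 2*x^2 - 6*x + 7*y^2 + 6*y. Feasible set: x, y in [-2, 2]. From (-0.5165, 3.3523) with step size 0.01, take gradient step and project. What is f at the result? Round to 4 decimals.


Step 1: Compute gradient at (-0.5165, 3.3523).
grad_x = 2*2*-0.5165 - 6 = -8.066
grad_y = 2*7*3.3523 + 6 = 52.9322
Step 2: Gradient step.
x_raw = -0.5165 - 0.01*-8.066 = -0.4358
y_raw = 3.3523 - 0.01*52.9322 = 2.823
Step 3: Project onto [-2, 2].
x_proj = clip(-0.4358) = -0.4358
y_proj = clip(2.823) = 2.0
Step 4: Evaluate f.
f(-0.4358, 2.0) = 42.995


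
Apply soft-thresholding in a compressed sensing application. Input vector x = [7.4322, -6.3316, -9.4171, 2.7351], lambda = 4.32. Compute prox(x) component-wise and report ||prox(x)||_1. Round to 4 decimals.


Soft-thresholding with lambda = 4.32:
prox(7.4322) = sign(7.4322)*max(|7.4322| - 4.32, 0) = 3.1122
prox(-6.3316) = sign(-6.3316)*max(|-6.3316| - 4.32, 0) = -2.0116
prox(-9.4171) = sign(-9.4171)*max(|-9.4171| - 4.32, 0) = -5.0971
prox(2.7351) = sign(2.7351)*max(|2.7351| - 4.32, 0) = 0.0
prox(x) = [3.1122, -2.0116, -5.0971, 0.0]
||prox(x)||_1 = 3.1122 + 2.0116 + 5.0971 + 0.0 = 10.2209


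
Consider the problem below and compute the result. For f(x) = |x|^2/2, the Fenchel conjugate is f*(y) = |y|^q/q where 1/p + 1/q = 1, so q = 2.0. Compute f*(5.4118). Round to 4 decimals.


The conjugate exponent q satisfies 1/p + 1/q = 1.
p = 2, so q = 2/(2 - 1) = 2.0
|y|^q = 5.4118^2.0 = 29.2876
f*(5.4118) = 29.2876 / 2.0 = 14.6438


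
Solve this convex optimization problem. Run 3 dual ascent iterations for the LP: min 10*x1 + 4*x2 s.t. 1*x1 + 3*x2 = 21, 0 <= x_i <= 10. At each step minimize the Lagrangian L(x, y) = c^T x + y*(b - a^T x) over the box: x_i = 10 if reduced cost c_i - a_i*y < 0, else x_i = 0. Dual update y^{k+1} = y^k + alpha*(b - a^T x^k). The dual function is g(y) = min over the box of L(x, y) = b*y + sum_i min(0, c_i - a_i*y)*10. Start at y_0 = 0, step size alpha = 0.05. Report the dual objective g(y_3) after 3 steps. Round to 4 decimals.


Dual ascent for LP: min 10*x1 + 4*x2, 1*x1 + 3*x2 = 21, 0 <= x_i <= 10
Step 1: y^k = 0.0, reduced costs: (10.0, 4.0)
  x^k = (0.0, 0.0), subgradient = b - a^T x = 21.0
  y^{k+1} = 0.0 + 0.05*21.0 = 1.05
Step 2: y^k = 1.05, reduced costs: (8.95, 0.85)
  x^k = (0.0, 0.0), subgradient = b - a^T x = 21.0
  y^{k+1} = 1.05 + 0.05*21.0 = 2.1
Step 3: y^k = 2.1, reduced costs: (7.9, -2.3)
  x^k = (0.0, 10.0), subgradient = b - a^T x = -9.0
  y^{k+1} = 2.1 + 0.05*-9.0 = 1.65
Dual objective at y_3 = 1.65: reduced costs (8.35, -0.95), box minimizer x = (0.0, 10.0)
g(y_3) = b*y + (c1 - a1*y)*x1 + (c2 - a2*y)*x2 = 21*1.65 + 8.35*0.0 + (-0.95)*10.0 = 34.65 + 0.0 - 9.5 = 25.15


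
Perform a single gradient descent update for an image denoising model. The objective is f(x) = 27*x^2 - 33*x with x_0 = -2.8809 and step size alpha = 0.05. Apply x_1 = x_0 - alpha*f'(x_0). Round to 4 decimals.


We compute the gradient at x_0 and apply the update.
f'(x) = 54*x - 33
f'(-2.8809) = 54*-2.8809 - 33 = -188.5686
x_1 = -2.8809 - 0.05*-188.5686 = 6.5475


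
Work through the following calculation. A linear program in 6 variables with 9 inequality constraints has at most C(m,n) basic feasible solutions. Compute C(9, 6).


Each vertex corresponds to some choice of n active constraints out of m, so the number of vertices is at most C(m, n) = m! / (n!(m-n)!).
m = 9, n = 6
Numerator: 9 * 8 * 7 * 6 * 5 * 4
Denominator: 6! = 720
C(9, 6) = 84


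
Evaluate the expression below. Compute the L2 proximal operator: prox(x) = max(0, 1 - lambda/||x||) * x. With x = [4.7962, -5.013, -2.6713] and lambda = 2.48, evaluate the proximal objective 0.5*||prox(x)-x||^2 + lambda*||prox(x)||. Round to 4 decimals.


Step 1: Compute ||x||.
||x|| = 7.4343
Step 2: Compute scaling factor.
scale = max(0, 1 - 2.48/7.4343) = 0.6664
Step 3: prox(x) = [3.1963, -3.3407, -1.7802]
||prox(x)|| = 4.9543
Step 4: Proximal objective.
0.5*||prox-x||^2 = 3.0752
lambda*||prox|| = 12.2867
Total = 15.362


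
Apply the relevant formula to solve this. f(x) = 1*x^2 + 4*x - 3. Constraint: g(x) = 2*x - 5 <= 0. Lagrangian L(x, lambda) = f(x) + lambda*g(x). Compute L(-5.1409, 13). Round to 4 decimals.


Step 1: Evaluate f(x).
f(-5.1409) = 1*(-5.1409)^2 + 4*(-5.1409) - 3 = 2.8653
Step 2: Evaluate g(x).
g(-5.1409) = 2*-5.1409 - 5 = -15.2818
Step 3: Compute Lagrangian.
L = 2.8653 + 13*-15.2818 = -195.7981


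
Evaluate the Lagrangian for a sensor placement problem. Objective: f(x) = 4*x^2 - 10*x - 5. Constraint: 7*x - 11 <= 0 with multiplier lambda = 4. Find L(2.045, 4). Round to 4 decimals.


Step 1: Evaluate f(x).
f(2.045) = 4*2.045^2 - 10*2.045 - 5 = -8.7219
Step 2: Evaluate g(x).
g(2.045) = 7*2.045 - 11 = 3.315
Step 3: Compute Lagrangian.
L = -8.7219 + 4*3.315 = 4.5381


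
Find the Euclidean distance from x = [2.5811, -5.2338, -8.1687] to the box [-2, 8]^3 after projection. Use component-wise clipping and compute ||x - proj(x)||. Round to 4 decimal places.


Project each component onto [-2, 8].
clip(2.5811) = 2.5811, clip(-5.2338) = -2.0, clip(-8.1687) = -2.0
Projection = [2.5811, -2.0, -2.0]
Squared diffs: [0.0, 10.4575, 38.0529]
Distance = sqrt(48.5104) = 6.9649


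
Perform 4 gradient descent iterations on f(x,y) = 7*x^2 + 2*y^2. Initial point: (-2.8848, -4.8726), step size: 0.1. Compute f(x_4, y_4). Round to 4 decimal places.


Gradient descent on f(x,y) = 7*x^2 + 2*y^2.
Starting point: (-2.8848, -4.8726), alpha = 0.1
Step 1: grad_x = 2*7*-2.8848 = -40.3872, grad_y = 2*2*-4.8726 = -19.4904
  x_1 = -2.8848 - 0.1*-40.3872 = 1.1539
  y_1 = -4.8726 - 0.1*-19.4904 = -2.9236
Step 2: grad_x = 2*7*1.1539 = 16.1549, grad_y = 2*2*-2.9236 = -11.6942
  x_2 = 1.1539 - 0.1*16.1549 = -0.4616
  y_2 = -2.9236 - 0.1*-11.6942 = -1.7541
Step 3: grad_x = 2*7*-0.4616 = -6.462, grad_y = 2*2*-1.7541 = -7.0165
  x_3 = -0.4616 - 0.1*-6.462 = 0.1846
  y_3 = -1.7541 - 0.1*-7.0165 = -1.0525
Step 4: grad_x = 2*7*0.1846 = 2.5848, grad_y = 2*2*-1.0525 = -4.2099
  x_4 = 0.1846 - 0.1*2.5848 = -0.0739
  y_4 = -1.0525 - 0.1*-4.2099 = -0.6315
f(-0.0739, -0.6315) = 7*(-0.0739)^2 + 2*(-0.6315)^2 = 0.8357


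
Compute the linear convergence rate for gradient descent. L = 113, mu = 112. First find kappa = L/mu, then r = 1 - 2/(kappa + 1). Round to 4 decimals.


Step 1: Compute the condition number.
kappa = L/mu = 113/112 = 1.0089
Step 2: Compute the convergence rate.
r = 1 - 2/(kappa + 1) = 1 - 2*mu/(L + mu) = (L - mu)/(L + mu) = 1/225 = 0.0044


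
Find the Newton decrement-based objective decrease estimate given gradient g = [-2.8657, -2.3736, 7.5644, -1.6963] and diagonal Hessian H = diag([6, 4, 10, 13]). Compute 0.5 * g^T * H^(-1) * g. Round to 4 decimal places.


Step 1: H is diagonal, so H^(-1) * g = [-0.4776, -0.5934, 0.7564, -0.1305].
Step 2: g^T H^(-1) g = sum_i g_i^2 / H_ii
  = (-2.8657)^2/6 + (-2.3736)^2/4 + (7.5644)^2/10 + (-1.6963)^2/13
  = 1.3687 + 1.4085 + 5.722 + 0.2213 = 8.7206
Step 3: Objective decrease = 0.5 * g^T H^(-1) g = 4.3603


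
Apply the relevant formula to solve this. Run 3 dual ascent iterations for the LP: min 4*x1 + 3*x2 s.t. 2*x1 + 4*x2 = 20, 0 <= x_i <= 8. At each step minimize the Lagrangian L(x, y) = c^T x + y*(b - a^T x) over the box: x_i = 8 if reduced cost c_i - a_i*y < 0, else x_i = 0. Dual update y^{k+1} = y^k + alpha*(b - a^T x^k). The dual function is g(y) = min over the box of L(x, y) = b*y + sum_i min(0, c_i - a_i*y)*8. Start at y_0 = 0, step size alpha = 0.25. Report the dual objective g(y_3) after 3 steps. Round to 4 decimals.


Dual ascent for LP: min 4*x1 + 3*x2, 2*x1 + 4*x2 = 20, 0 <= x_i <= 8
Step 1: y^k = 0.0, reduced costs: (4.0, 3.0)
  x^k = (0.0, 0.0), subgradient = b - a^T x = 20.0
  y^{k+1} = 0.0 + 0.25*20.0 = 5.0
Step 2: y^k = 5.0, reduced costs: (-6.0, -17.0)
  x^k = (8.0, 8.0), subgradient = b - a^T x = -28.0
  y^{k+1} = 5.0 + 0.25*-28.0 = -2.0
Step 3: y^k = -2.0, reduced costs: (8.0, 11.0)
  x^k = (0.0, 0.0), subgradient = b - a^T x = 20.0
  y^{k+1} = -2.0 + 0.25*20.0 = 3.0
Dual objective at y_3 = 3.0: reduced costs (-2.0, -9.0), box minimizer x = (8.0, 8.0)
g(y_3) = b*y + (c1 - a1*y)*x1 + (c2 - a2*y)*x2 = 20*3.0 + (-2.0)*8.0 + (-9.0)*8.0 = 60.0 - 16.0 - 72.0 = -28.0


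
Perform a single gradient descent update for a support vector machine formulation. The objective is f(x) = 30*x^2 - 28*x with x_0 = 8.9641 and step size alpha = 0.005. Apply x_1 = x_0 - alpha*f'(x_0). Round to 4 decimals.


We compute the gradient at x_0 and apply the update.
f'(x) = 60*x - 28
f'(8.9641) = 60*8.9641 - 28 = 509.846
x_1 = 8.9641 - 0.005*509.846 = 6.4149


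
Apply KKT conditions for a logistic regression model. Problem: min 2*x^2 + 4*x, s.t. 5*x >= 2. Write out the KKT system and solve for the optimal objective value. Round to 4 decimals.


Step 1: Try lambda = 0 (constraint inactive).
x_unc = -4/(2*2) = -1.0
Check: 5*-1.0 = -5.0 < 2 -- violated!
Step 2: Constraint must be active: 5*x = 2
x* = 2/5 = 0.4
lambda = (2*2*0.4 + 4)/5 = 1.12
Step 3: Compute optimal value.
f(x*) = 2*0.4^2 + 4*0.4 = 1.92


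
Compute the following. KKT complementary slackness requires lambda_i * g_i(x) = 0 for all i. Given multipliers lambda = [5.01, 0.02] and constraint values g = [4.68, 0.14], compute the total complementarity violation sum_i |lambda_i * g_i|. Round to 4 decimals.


KKT complementary slackness check:
lambda_1 * g_1 = 5.01 * 4.68 = 23.4468
lambda_2 * g_2 = 0.02 * 0.14 = 0.0028
Total violation = 23.4468 + 0.0028 = 23.4496


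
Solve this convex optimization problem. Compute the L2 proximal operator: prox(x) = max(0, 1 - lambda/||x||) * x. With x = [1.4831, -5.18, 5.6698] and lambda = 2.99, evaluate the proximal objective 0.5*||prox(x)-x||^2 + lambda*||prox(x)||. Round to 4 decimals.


Step 1: Compute ||x||.
||x|| = 7.8217
Step 2: Compute scaling factor.
scale = max(0, 1 - 2.99/7.8217) = 0.6177
Step 3: prox(x) = [0.9162, -3.1998, 3.5024]
||prox(x)|| = 4.8317
Step 4: Proximal objective.
0.5*||prox-x||^2 = 4.4701
lambda*||prox|| = 14.4468
Total = 18.9168


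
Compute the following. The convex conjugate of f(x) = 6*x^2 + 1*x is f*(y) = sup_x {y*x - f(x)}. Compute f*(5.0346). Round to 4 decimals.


f*(y) = sup_x {y*x - a*x^2 - b*x} = sup_x {(y-b)*x - a*x^2}
FOC: (y - b) - 2a*x = 0 => x* = (y - b)/(2a)
x* = (5.0346 - 1)/(2*6) = 0.3362
f*(5.0346) = (y-b)^2/(4a) = (5.0346 - 1)^2/(4*6)
= 16.278/24 = 0.6782


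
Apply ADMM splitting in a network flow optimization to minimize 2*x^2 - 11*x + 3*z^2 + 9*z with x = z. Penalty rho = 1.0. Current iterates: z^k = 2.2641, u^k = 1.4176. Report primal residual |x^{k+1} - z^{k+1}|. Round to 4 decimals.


ADMM iteration with rho = 1.0, z^k = 2.2641, u^k = 1.4176
Step 1: x-update.
Minimize 2*x^2 - 11*x + (1.0/2)*(x - 2.2641 + 1.4176)^2
FOC: (2*2 + 1.0)*x = 11 + 1.0*(2.2641 - 1.4176)
x^{k+1} = 2.3693
Step 2: z-update.
Minimize 3*z^2 + 9*z + (1.0/2)*(2.3693 - z + 1.4176)^2
FOC: (2*3 + 1.0)*z = -9 + 1.0*(2.3693 + 1.4176)
z^{k+1} = -0.7447
Step 3: u-update.
u^{k+1} = 1.4176 + 2.3693 + 0.7447 = 4.5316
Step 4: Primal residual = |2.3693 + 0.7447| = 3.114


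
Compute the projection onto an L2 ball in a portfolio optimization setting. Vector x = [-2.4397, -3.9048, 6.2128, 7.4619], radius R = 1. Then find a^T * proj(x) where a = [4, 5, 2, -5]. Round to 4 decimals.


Step 1: Compute ||x|| (intermediates to 6 decimals).
||x|| = sqrt((-2.4397)^2 + (-3.9048)^2 + 6.2128^2 + 7.4619^2) = 10.746089
Step 2: Project.
Since ||x|| > R, scale = R/||x|| = 1/10.746089 = 0.093057, proj(x) = scale * x
proj(x) = [-0.227031, -0.363369, 0.578145, 0.694382]
Step 3: Dot product.
a^T * proj(x) = 4*(-0.227031) + 5*(-0.363369) + 2*0.578145 - 5*0.694382 = -5.0406


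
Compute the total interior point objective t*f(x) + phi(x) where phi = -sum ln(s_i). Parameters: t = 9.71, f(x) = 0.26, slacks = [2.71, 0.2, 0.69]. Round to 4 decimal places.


Step 1: Compute log-barrier.
ln values: [0.9969, -1.6094, -0.3711]
phi = -(0.9969 - 1.6094 - 0.3711) = 0.9836
Step 2: Compute augmented objective.
t*f(x) = 9.71*0.26 = 2.5246
Total = 2.5246 + 0.9836 = 3.5082


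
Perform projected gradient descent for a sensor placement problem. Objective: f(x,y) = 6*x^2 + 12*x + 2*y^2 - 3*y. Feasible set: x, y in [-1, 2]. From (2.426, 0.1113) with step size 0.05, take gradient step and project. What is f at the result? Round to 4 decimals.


Step 1: Compute gradient at (2.426, 0.1113).
grad_x = 2*6*2.426 + 12 = 41.112
grad_y = 2*2*0.1113 - 3 = -2.5548
Step 2: Gradient step.
x_raw = 2.426 - 0.05*41.112 = 0.3704
y_raw = 0.1113 - 0.05*-2.5548 = 0.239
Step 3: Project onto [-1, 2].
x_proj = clip(0.3704) = 0.3704
y_proj = clip(0.239) = 0.239
Step 4: Evaluate f.
f(0.3704, 0.239) = 4.6651


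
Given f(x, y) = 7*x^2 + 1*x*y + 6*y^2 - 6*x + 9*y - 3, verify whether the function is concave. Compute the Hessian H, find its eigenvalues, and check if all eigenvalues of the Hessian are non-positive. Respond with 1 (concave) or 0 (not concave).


The Hessian of f(x,y) = 7*x^2 + 1*x*y + 6*y^2 - 6*x + 9*y - 3 is:
H = [[14, 1], [1, 12]]
Trace = 14 + 12 = 26
Determinant = 14*12 - (1)^2 = 167
Discriminant = (26)^2 - 4*167 = 8.0
Eigenvalues: lambda_1 = 11.5858, lambda_2 = 14.4142
The function is not concave.

0


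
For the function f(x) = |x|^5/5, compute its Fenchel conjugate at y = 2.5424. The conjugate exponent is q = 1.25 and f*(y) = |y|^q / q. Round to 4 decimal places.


The conjugate exponent q satisfies 1/p + 1/q = 1.
p = 5, so q = 5/(5 - 1) = 1.25
|y|^q = 2.5424^1.25 = 3.2104
f*(2.5424) = 3.2104 / 1.25 = 2.5683


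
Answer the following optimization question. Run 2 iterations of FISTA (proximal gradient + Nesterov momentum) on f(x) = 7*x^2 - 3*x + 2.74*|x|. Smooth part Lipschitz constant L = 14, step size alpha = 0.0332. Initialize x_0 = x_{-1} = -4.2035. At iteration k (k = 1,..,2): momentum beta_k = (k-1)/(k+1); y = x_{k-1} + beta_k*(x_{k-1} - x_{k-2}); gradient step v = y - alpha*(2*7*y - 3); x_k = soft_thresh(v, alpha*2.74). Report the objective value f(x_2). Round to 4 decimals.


FISTA on f(x) = 7*x^2 - 3*x + 2.74*|x|
L = 14, alpha = 0.0332
Iteration 1: beta = 0.0, y = -4.2035 + 0.0*(-4.2035 + 4.2035) = -4.2035
  grad(y) = -61.849, v = y - alpha*grad = -2.1501
  prox(v) = soft_thresh(-2.1501, 0.091) = -2.0591
Iteration 2: beta = 0.3333, y = -2.0591 + 0.3333*(-2.0591 + 4.2035) = -1.3444
  grad(y) = -21.821, v = y - alpha*grad = -0.6199
  prox(v) = soft_thresh(-0.6199, 0.091) = -0.5289
f(x_2) = 7*(-0.5289)^2 - 3*(-0.5289) + 2.74*|-0.5289| = 4.9945


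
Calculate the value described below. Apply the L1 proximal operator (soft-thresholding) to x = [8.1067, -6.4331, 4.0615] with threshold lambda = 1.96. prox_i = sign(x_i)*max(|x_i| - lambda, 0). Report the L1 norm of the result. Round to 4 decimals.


Soft-thresholding with lambda = 1.96:
prox(8.1067) = sign(8.1067)*max(|8.1067| - 1.96, 0) = 6.1467
prox(-6.4331) = sign(-6.4331)*max(|-6.4331| - 1.96, 0) = -4.4731
prox(4.0615) = sign(4.0615)*max(|4.0615| - 1.96, 0) = 2.1015
prox(x) = [6.1467, -4.4731, 2.1015]
||prox(x)||_1 = 6.1467 + 4.4731 + 2.1015 = 12.7213


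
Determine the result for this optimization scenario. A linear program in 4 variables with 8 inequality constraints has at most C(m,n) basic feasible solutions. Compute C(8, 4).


Each vertex corresponds to some choice of n active constraints out of m, so the number of vertices is at most C(m, n) = m! / (n!(m-n)!).
m = 8, n = 4
Numerator: 8 * 7 * 6 * 5
Denominator: 4! = 24
C(8, 4) = 70


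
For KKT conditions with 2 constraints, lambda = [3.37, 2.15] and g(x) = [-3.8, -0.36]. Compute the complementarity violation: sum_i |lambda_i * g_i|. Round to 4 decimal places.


KKT complementary slackness check:
lambda_1 * g_1 = 3.37 * -3.8 = -12.806
lambda_2 * g_2 = 2.15 * -0.36 = -0.774
Total violation = 12.806 + 0.774 = 13.58


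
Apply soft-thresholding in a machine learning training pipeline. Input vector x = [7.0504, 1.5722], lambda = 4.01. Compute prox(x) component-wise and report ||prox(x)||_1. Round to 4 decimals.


Soft-thresholding with lambda = 4.01:
prox(7.0504) = sign(7.0504)*max(|7.0504| - 4.01, 0) = 3.0404
prox(1.5722) = sign(1.5722)*max(|1.5722| - 4.01, 0) = 0.0
prox(x) = [3.0404, 0.0]
||prox(x)||_1 = 3.0404 + 0.0 = 3.0404


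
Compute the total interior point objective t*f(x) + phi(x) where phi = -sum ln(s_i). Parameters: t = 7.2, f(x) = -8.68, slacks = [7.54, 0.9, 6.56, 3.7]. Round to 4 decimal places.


Step 1: Compute log-barrier.
ln values: [2.0202, -0.1054, 1.881, 1.3083]
phi = -(2.0202 - 0.1054 + 1.881 + 1.3083) = -5.1042
Step 2: Compute augmented objective.
t*f(x) = 7.2*-8.68 = -62.496
Total = -62.496 - 5.1042 = -67.6002


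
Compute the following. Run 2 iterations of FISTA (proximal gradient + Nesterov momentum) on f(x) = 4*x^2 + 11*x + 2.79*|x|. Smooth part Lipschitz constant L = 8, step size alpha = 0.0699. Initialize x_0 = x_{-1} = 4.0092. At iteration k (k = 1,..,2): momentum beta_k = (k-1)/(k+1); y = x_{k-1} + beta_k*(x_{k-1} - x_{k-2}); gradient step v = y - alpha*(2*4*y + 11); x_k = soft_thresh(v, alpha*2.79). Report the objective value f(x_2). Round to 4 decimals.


FISTA on f(x) = 4*x^2 + 11*x + 2.79*|x|
L = 8, alpha = 0.0699
Iteration 1: beta = 0.0, y = 4.0092 + 0.0*(4.0092 - 4.0092) = 4.0092
  grad(y) = 43.0736, v = y - alpha*grad = 0.9984
  prox(v) = soft_thresh(0.9984, 0.195) = 0.8033
Iteration 2: beta = 0.3333, y = 0.8033 + 0.3333*(0.8033 - 4.0092) = -0.2653
  grad(y) = 8.8777, v = y - alpha*grad = -0.8858
  prox(v) = soft_thresh(-0.8858, 0.195) = -0.6908
f(x_2) = 4*(-0.6908)^2 + 11*(-0.6908) + 2.79*|-0.6908| = -3.7627


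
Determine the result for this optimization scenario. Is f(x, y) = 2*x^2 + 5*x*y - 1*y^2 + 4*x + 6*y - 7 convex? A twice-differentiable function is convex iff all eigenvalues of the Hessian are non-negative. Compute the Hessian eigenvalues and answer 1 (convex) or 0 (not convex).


The Hessian of f(x,y) = 2*x^2 + 5*x*y - 1*y^2 + 4*x + 6*y - 7 is:
H = [[4, 5], [5, -2]]
Trace = 4 - 2 = 2
Determinant = 4*-2 - (5)^2 = -33
Discriminant = (2)^2 - 4*-33 = 136.0
Eigenvalues: lambda_1 = -4.831, lambda_2 = 6.831
The function is not convex.

0


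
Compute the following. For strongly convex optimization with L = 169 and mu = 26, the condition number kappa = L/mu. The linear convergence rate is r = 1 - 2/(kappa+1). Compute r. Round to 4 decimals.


Step 1: Compute the condition number.
kappa = L/mu = 169/26 = 6.5
Step 2: Compute the convergence rate.
r = 1 - 2/(kappa + 1) = 1 - 2*mu/(L + mu) = (L - mu)/(L + mu) = 143/195 = 0.7333


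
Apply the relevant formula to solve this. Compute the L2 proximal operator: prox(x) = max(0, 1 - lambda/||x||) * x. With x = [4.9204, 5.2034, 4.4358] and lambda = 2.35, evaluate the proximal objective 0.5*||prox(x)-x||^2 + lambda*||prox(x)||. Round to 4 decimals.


Step 1: Compute ||x||.
||x|| = 8.4239
Step 2: Compute scaling factor.
scale = max(0, 1 - 2.35/8.4239) = 0.721
Step 3: prox(x) = [3.5478, 3.7518, 3.1984]
||prox(x)|| = 6.0739
Step 4: Proximal objective.
0.5*||prox-x||^2 = 2.7613
lambda*||prox|| = 14.2737
Total = 17.0349


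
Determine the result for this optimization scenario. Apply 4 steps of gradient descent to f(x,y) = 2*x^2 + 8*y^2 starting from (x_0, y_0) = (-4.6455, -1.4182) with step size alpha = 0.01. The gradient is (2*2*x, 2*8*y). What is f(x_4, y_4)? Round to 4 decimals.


Gradient descent on f(x,y) = 2*x^2 + 8*y^2.
Starting point: (-4.6455, -1.4182), alpha = 0.01
Step 1: grad_x = 2*2*-4.6455 = -18.582, grad_y = 2*8*-1.4182 = -22.6912
  x_1 = -4.6455 - 0.01*-18.582 = -4.4597
  y_1 = -1.4182 - 0.01*-22.6912 = -1.1913
Step 2: grad_x = 2*2*-4.4597 = -17.8387, grad_y = 2*8*-1.1913 = -19.0606
  x_2 = -4.4597 - 0.01*-17.8387 = -4.2813
  y_2 = -1.1913 - 0.01*-19.0606 = -1.0007
Step 3: grad_x = 2*2*-4.2813 = -17.1252, grad_y = 2*8*-1.0007 = -16.0109
  x_3 = -4.2813 - 0.01*-17.1252 = -4.11
  y_3 = -1.0007 - 0.01*-16.0109 = -0.8406
Step 4: grad_x = 2*2*-4.11 = -16.4402, grad_y = 2*8*-0.8406 = -13.4492
  x_4 = -4.11 - 0.01*-16.4402 = -3.9456
  y_4 = -0.8406 - 0.01*-13.4492 = -0.7061
f(-3.9456, -0.7061) = 2*(-3.9456)^2 + 8*(-0.7061)^2 = 35.1245


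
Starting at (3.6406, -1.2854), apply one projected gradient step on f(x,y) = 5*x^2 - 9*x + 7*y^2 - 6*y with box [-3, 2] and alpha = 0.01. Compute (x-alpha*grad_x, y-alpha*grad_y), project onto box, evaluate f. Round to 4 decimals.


Step 1: Compute gradient at (3.6406, -1.2854).
grad_x = 2*5*3.6406 - 9 = 27.406
grad_y = 2*7*-1.2854 - 6 = -23.9956
Step 2: Gradient step.
x_raw = 3.6406 - 0.01*27.406 = 3.3665
y_raw = -1.2854 - 0.01*-23.9956 = -1.0454
Step 3: Project onto [-3, 2].
x_proj = clip(3.3665) = 2.0
y_proj = clip(-1.0454) = -1.0454
Step 4: Evaluate f.
f(2.0, -1.0454) = 15.9233


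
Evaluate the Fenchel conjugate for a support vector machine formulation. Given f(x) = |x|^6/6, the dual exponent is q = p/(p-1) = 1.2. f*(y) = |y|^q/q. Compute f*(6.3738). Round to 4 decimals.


The conjugate exponent q satisfies 1/p + 1/q = 1.
p = 6, so q = 6/(6 - 1) = 1.2
|y|^q = 6.3738^1.2 = 9.2316
f*(6.3738) = 9.2316 / 1.2 = 7.693


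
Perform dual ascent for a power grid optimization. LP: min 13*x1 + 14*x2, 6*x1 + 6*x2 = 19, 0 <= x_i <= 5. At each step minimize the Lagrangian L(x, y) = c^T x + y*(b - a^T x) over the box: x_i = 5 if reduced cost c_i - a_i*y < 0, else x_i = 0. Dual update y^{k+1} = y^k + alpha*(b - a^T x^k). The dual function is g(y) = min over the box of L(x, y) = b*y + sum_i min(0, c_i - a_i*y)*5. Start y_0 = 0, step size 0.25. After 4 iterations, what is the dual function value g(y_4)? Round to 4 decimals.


Dual ascent for LP: min 13*x1 + 14*x2, 6*x1 + 6*x2 = 19, 0 <= x_i <= 5
Step 1: y^k = 0.0, reduced costs: (13.0, 14.0)
  x^k = (0.0, 0.0), subgradient = b - a^T x = 19.0
  y^{k+1} = 0.0 + 0.25*19.0 = 4.75
Step 2: y^k = 4.75, reduced costs: (-15.5, -14.5)
  x^k = (5.0, 5.0), subgradient = b - a^T x = -41.0
  y^{k+1} = 4.75 + 0.25*-41.0 = -5.5
Step 3: y^k = -5.5, reduced costs: (46.0, 47.0)
  x^k = (0.0, 0.0), subgradient = b - a^T x = 19.0
  y^{k+1} = -5.5 + 0.25*19.0 = -0.75
Step 4: y^k = -0.75, reduced costs: (17.5, 18.5)
  x^k = (0.0, 0.0), subgradient = b - a^T x = 19.0
  y^{k+1} = -0.75 + 0.25*19.0 = 4.0
Dual objective at y_4 = 4.0: reduced costs (-11.0, -10.0), box minimizer x = (5.0, 5.0)
g(y_4) = b*y + (c1 - a1*y)*x1 + (c2 - a2*y)*x2 = 19*4.0 + (-11.0)*5.0 + (-10.0)*5.0 = 76.0 - 55.0 - 50.0 = -29.0


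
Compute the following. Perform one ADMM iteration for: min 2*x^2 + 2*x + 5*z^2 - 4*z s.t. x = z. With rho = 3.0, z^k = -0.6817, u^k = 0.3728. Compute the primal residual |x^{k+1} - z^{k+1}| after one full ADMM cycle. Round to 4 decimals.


ADMM iteration with rho = 3.0, z^k = -0.6817, u^k = 0.3728
Step 1: x-update.
Minimize 2*x^2 + 2*x + (3.0/2)*(x + 0.6817 + 0.3728)^2
FOC: (2*2 + 3.0)*x = -2 + 3.0*(-0.6817 - 0.3728)
x^{k+1} = -0.7376
Step 2: z-update.
Minimize 5*z^2 - 4*z + (3.0/2)*(-0.7376 - z + 0.3728)^2
FOC: (2*5 + 3.0)*z = 4 + 3.0*(-0.7376 + 0.3728)
z^{k+1} = 0.2235
Step 3: u-update.
u^{k+1} = 0.3728 - 0.7376 - 0.2235 = -0.5883
Step 4: Primal residual = |-0.7376 - 0.2235| = 0.9611


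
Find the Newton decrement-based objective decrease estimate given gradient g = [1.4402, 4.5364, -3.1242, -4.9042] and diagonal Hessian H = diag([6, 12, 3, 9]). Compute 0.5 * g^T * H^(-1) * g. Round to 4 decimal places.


Step 1: H is diagonal, so H^(-1) * g = [0.24, 0.378, -1.0414, -0.5449].
Step 2: g^T H^(-1) g = sum_i g_i^2 / H_ii
  = (1.4402)^2/6 + (4.5364)^2/12 + (-3.1242)^2/3 + (-4.9042)^2/9
  = 0.3457 + 1.7149 + 3.2535 + 2.6724 = 7.9865
Step 3: Objective decrease = 0.5 * g^T H^(-1) g = 3.9933


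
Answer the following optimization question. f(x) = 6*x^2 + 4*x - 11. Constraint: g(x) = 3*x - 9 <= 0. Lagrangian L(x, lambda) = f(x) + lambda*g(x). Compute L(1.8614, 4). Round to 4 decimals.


Step 1: Evaluate f(x).
f(1.8614) = 6*1.8614^2 + 4*1.8614 - 11 = 17.2345
Step 2: Evaluate g(x).
g(1.8614) = 3*1.8614 - 9 = -3.4158
Step 3: Compute Lagrangian.
L = 17.2345 + 4*-3.4158 = 3.5713


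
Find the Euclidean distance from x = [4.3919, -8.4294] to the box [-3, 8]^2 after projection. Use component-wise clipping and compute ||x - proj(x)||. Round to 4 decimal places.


Project each component onto [-3, 8].
clip(4.3919) = 4.3919, clip(-8.4294) = -3.0
Projection = [4.3919, -3.0]
Squared diffs: [0.0, 29.4784]
Distance = sqrt(29.4784) = 5.4294


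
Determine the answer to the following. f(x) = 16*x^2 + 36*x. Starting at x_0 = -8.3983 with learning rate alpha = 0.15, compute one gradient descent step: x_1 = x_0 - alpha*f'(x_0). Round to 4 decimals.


We compute the gradient at x_0 and apply the update.
f'(x) = 32*x + 36
f'(-8.3983) = 32*-8.3983 + 36 = -232.7456
x_1 = -8.3983 - 0.15*-232.7456 = 26.5135


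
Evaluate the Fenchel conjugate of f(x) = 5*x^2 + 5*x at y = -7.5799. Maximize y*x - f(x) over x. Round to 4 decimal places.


f*(y) = sup_x {y*x - a*x^2 - b*x} = sup_x {(y-b)*x - a*x^2}
FOC: (y - b) - 2a*x = 0 => x* = (y - b)/(2a)
x* = (-7.5799 - 5)/(2*5) = -1.258
f*(-7.5799) = (y-b)^2/(4a) = (-7.5799 - 5)^2/(4*5)
= 158.2539/20 = 7.9127


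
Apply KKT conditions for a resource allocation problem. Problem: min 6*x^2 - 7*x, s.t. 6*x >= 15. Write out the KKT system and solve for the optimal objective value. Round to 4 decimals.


Step 1: Try lambda = 0 (constraint inactive).
x_unc = 7/(2*6) = 0.5833
Check: 6*0.5833 = 3.4998 < 15 -- violated!
Step 2: Constraint must be active: 6*x = 15
x* = 15/6 = 2.5
lambda = (2*6*2.5 - 7)/6 = 3.8333
Step 3: Compute optimal value.
f(x*) = 6*2.5^2 - 7*2.5 = 20.0


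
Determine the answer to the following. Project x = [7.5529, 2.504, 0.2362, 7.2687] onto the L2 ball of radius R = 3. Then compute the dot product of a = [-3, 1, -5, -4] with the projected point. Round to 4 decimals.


Step 1: Compute ||x|| (intermediates to 6 decimals).
||x|| = sqrt(7.5529^2 + 2.504^2 + 0.2362^2 + 7.2687^2) = 10.779894
Step 2: Project.
Since ||x|| > R, scale = R/||x|| = 3/10.779894 = 0.278296, proj(x) = scale * x
proj(x) = [2.101942, 0.696853, 0.065734, 2.02285]
Step 3: Dot product.
a^T * proj(x) = -3*2.101942 + 1*0.696853 - 5*0.065734 - 4*2.02285 = -14.029


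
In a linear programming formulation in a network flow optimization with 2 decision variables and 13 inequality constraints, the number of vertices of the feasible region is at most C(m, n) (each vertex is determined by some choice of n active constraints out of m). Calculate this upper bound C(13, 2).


Each vertex corresponds to some choice of n active constraints out of m, so the number of vertices is at most C(m, n) = m! / (n!(m-n)!).
m = 13, n = 2
Numerator: 13 * 12
Denominator: 2! = 2
C(13, 2) = 78


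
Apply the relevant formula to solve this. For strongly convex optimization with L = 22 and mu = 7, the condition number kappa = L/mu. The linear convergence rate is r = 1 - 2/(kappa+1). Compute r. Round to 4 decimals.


Step 1: Compute the condition number.
kappa = L/mu = 22/7 = 3.1429
Step 2: Compute the convergence rate.
r = 1 - 2/(kappa + 1) = 1 - 2*mu/(L + mu) = (L - mu)/(L + mu) = 15/29 = 0.5172


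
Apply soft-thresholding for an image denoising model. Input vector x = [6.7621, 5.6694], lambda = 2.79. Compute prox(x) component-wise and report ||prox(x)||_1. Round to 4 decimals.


Soft-thresholding with lambda = 2.79:
prox(6.7621) = sign(6.7621)*max(|6.7621| - 2.79, 0) = 3.9721
prox(5.6694) = sign(5.6694)*max(|5.6694| - 2.79, 0) = 2.8794
prox(x) = [3.9721, 2.8794]
||prox(x)||_1 = 3.9721 + 2.8794 = 6.8515


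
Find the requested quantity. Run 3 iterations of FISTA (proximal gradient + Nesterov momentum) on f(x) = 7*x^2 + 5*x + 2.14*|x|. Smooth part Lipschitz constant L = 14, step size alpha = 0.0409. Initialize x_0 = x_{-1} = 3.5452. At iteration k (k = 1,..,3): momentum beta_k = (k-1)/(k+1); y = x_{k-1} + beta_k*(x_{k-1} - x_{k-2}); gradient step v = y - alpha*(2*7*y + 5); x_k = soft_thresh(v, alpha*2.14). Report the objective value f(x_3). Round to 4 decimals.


FISTA on f(x) = 7*x^2 + 5*x + 2.14*|x|
L = 14, alpha = 0.0409
Iteration 1: beta = 0.0, y = 3.5452 + 0.0*(3.5452 - 3.5452) = 3.5452
  grad(y) = 54.6328, v = y - alpha*grad = 1.3107
  prox(v) = soft_thresh(1.3107, 0.0875) = 1.2232
Iteration 2: beta = 0.3333, y = 1.2232 + 0.3333*(1.2232 - 3.5452) = 0.4492
  grad(y) = 11.2887, v = y - alpha*grad = -0.0125
  prox(v) = soft_thresh(-0.0125, 0.0875) = 0.0
Iteration 3: beta = 0.5, y = 0.0 + 0.5*(0.0 - 1.2232) = -0.6116
  grad(y) = -3.5623, v = y - alpha*grad = -0.4659
  prox(v) = soft_thresh(-0.4659, 0.0875) = -0.3784
f(x_3) = 7*(-0.3784)^2 + 5*(-0.3784) + 2.14*|-0.3784| = -0.08


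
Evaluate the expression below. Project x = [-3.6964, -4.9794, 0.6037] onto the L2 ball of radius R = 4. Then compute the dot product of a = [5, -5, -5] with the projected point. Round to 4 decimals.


Step 1: Compute ||x|| (intermediates to 6 decimals).
||x|| = sqrt((-3.6964)^2 + (-4.9794)^2 + 0.6037^2) = 6.23075
Step 2: Project.
Since ||x|| > R, scale = R/||x|| = 4/6.23075 = 0.641977, proj(x) = scale * x
proj(x) = [-2.373004, -3.19666, 0.387562]
Step 3: Dot product.
a^T * proj(x) = 5*(-2.373004) - 5*(-3.19666) - 5*0.387562 = 2.1805


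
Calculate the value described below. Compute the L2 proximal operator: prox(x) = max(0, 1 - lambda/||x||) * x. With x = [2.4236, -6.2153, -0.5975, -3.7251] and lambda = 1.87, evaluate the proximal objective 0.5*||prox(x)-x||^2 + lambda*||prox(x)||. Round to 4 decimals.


Step 1: Compute ||x||.
||x|| = 7.664
Step 2: Compute scaling factor.
scale = max(0, 1 - 1.87/7.664) = 0.756
Step 3: prox(x) = [1.8322, -4.6988, -0.4517, -2.8162]
||prox(x)|| = 5.794
Step 4: Proximal objective.
0.5*||prox-x||^2 = 1.7485
lambda*||prox|| = 10.8348
Total = 12.5833


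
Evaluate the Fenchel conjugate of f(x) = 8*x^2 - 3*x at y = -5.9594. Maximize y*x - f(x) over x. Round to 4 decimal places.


f*(y) = sup_x {y*x - a*x^2 - b*x} = sup_x {(y-b)*x - a*x^2}
FOC: (y - b) - 2a*x = 0 => x* = (y - b)/(2a)
x* = (-5.9594 + 3)/(2*8) = -0.185
f*(-5.9594) = (y-b)^2/(4a) = (-5.9594 + 3)^2/(4*8)
= 8.758/32 = 0.2737
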